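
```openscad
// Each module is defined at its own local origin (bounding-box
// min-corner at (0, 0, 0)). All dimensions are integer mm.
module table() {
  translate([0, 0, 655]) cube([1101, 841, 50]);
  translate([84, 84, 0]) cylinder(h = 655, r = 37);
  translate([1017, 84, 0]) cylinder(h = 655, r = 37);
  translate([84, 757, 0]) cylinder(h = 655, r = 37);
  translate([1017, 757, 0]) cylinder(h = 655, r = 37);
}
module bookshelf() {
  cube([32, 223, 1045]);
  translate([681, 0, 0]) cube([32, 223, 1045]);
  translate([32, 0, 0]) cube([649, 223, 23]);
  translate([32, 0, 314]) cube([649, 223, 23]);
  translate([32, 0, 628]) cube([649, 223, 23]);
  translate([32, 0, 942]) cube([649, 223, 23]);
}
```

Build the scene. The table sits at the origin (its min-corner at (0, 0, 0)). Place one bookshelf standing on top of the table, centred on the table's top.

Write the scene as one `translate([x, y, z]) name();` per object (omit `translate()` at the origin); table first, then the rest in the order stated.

table();
translate([194, 309, 705]) bookshelf();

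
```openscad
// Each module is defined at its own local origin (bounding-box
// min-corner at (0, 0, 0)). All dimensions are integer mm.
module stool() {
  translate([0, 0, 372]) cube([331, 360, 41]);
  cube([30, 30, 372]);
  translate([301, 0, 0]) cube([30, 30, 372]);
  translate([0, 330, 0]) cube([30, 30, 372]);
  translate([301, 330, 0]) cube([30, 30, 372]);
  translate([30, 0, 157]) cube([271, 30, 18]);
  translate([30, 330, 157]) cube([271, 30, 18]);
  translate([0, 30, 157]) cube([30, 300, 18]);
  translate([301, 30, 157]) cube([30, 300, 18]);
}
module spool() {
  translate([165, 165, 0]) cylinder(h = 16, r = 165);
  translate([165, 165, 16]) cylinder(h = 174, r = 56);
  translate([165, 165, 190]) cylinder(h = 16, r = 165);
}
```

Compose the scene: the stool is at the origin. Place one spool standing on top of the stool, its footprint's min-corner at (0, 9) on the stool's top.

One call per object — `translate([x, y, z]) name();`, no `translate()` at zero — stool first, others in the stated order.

stool();
translate([0, 9, 413]) spool();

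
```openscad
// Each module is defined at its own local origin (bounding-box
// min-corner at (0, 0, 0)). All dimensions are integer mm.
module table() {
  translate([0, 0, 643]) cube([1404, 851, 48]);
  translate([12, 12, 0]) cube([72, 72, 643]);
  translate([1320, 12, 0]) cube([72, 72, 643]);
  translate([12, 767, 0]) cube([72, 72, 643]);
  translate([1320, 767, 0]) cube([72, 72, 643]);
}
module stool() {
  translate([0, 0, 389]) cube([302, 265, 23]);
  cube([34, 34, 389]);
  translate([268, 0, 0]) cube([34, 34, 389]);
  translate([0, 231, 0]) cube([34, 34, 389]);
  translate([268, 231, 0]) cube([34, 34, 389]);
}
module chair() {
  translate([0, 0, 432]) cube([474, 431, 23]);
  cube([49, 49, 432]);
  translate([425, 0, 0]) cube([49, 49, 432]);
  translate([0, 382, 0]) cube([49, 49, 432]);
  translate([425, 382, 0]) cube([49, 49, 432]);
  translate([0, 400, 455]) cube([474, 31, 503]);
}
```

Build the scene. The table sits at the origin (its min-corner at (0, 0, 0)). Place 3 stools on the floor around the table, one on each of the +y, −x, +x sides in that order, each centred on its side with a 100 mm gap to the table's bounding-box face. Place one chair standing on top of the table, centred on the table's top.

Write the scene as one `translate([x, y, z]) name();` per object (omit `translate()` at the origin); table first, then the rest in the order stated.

table();
translate([551, 951, 0]) stool();
translate([-402, 293, 0]) stool();
translate([1504, 293, 0]) stool();
translate([465, 210, 691]) chair();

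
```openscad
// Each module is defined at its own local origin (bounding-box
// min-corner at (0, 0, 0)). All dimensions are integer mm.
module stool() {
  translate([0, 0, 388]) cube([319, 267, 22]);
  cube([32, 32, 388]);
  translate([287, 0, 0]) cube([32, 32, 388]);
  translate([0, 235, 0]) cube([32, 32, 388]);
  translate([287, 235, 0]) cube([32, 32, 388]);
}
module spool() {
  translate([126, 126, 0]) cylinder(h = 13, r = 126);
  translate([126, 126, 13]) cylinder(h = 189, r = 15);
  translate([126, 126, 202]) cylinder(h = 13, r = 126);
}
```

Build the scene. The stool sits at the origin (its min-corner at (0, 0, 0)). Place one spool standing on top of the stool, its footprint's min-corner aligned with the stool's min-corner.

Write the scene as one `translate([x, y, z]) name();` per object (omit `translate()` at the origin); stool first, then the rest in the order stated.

stool();
translate([0, 0, 410]) spool();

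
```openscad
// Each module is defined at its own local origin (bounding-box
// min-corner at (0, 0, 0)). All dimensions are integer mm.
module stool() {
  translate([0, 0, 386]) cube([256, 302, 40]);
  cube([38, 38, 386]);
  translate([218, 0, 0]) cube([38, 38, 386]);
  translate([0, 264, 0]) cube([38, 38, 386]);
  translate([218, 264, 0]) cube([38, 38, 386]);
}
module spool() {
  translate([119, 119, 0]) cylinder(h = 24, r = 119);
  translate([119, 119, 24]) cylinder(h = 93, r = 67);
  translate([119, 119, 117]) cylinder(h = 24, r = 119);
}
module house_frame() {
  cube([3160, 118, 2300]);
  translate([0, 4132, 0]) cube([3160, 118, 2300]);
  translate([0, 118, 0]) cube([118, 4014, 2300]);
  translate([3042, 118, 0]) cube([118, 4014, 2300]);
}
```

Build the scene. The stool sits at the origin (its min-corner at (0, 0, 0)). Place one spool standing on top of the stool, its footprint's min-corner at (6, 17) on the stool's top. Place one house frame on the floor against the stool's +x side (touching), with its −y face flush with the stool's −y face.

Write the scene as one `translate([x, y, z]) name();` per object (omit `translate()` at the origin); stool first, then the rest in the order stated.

stool();
translate([6, 17, 426]) spool();
translate([256, 0, 0]) house_frame();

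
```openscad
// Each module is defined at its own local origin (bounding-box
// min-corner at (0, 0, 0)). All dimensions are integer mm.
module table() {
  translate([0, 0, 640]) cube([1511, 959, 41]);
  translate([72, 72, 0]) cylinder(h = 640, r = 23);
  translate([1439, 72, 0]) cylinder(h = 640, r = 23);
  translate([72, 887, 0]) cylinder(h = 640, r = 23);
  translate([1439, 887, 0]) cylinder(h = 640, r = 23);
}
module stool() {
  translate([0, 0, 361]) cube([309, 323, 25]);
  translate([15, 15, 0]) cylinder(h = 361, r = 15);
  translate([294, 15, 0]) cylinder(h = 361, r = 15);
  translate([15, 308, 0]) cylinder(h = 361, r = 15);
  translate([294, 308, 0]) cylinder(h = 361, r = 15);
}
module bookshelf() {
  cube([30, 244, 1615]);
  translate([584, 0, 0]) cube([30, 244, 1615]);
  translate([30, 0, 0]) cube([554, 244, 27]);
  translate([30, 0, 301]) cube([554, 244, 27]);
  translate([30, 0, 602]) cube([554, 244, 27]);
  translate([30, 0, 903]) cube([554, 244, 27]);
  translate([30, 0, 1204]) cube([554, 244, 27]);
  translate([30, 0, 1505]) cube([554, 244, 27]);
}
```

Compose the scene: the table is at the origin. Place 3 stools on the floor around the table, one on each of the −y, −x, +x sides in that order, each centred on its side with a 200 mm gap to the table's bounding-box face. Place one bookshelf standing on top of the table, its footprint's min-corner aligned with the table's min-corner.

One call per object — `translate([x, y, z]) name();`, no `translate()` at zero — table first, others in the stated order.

table();
translate([601, -523, 0]) stool();
translate([-509, 318, 0]) stool();
translate([1711, 318, 0]) stool();
translate([0, 0, 681]) bookshelf();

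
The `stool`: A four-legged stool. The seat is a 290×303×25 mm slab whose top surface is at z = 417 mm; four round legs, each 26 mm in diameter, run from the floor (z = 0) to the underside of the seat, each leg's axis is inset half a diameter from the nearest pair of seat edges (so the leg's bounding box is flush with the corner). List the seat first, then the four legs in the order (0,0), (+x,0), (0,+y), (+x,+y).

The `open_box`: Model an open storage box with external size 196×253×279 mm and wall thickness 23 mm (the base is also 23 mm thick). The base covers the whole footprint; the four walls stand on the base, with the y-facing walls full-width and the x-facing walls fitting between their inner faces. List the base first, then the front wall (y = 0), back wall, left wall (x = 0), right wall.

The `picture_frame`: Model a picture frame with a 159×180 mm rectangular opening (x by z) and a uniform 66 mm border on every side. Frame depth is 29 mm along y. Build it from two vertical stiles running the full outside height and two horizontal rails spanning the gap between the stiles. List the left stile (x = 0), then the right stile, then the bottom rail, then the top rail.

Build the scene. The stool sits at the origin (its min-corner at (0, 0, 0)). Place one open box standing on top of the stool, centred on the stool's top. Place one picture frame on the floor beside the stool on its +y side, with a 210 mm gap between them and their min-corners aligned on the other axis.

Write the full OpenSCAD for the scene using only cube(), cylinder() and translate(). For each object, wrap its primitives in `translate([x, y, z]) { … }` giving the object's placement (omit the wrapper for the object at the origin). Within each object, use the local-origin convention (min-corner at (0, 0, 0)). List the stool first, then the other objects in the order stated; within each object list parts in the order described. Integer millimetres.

translate([0, 0, 392]) cube([290, 303, 25]);
translate([13, 13, 0]) cylinder(h = 392, r = 13);
translate([277, 13, 0]) cylinder(h = 392, r = 13);
translate([13, 290, 0]) cylinder(h = 392, r = 13);
translate([277, 290, 0]) cylinder(h = 392, r = 13);
translate([47, 25, 417]) {
  cube([196, 253, 23]);
  translate([0, 0, 23]) cube([196, 23, 256]);
  translate([0, 230, 23]) cube([196, 23, 256]);
  translate([0, 23, 23]) cube([23, 207, 256]);
  translate([173, 23, 23]) cube([23, 207, 256]);
}
translate([0, 513, 0]) {
  cube([66, 29, 312]);
  translate([225, 0, 0]) cube([66, 29, 312]);
  translate([66, 0, 0]) cube([159, 29, 66]);
  translate([66, 0, 246]) cube([159, 29, 66]);
}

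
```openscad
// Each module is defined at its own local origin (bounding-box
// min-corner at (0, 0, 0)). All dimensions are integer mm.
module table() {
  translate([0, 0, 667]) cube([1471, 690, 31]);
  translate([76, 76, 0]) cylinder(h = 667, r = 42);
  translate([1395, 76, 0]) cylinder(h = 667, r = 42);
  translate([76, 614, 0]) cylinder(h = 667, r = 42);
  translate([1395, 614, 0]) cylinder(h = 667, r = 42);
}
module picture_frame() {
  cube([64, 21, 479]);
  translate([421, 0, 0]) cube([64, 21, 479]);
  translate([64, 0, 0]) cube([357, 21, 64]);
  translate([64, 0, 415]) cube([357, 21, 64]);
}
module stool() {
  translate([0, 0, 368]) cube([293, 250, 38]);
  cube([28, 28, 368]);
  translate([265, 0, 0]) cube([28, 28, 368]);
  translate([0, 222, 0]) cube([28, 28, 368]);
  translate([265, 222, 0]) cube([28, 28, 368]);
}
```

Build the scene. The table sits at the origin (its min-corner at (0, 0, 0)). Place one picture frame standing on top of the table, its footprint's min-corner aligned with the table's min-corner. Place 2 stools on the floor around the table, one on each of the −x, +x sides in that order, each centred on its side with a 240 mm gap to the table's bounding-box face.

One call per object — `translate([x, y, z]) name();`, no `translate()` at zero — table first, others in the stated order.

table();
translate([0, 0, 698]) picture_frame();
translate([-533, 220, 0]) stool();
translate([1711, 220, 0]) stool();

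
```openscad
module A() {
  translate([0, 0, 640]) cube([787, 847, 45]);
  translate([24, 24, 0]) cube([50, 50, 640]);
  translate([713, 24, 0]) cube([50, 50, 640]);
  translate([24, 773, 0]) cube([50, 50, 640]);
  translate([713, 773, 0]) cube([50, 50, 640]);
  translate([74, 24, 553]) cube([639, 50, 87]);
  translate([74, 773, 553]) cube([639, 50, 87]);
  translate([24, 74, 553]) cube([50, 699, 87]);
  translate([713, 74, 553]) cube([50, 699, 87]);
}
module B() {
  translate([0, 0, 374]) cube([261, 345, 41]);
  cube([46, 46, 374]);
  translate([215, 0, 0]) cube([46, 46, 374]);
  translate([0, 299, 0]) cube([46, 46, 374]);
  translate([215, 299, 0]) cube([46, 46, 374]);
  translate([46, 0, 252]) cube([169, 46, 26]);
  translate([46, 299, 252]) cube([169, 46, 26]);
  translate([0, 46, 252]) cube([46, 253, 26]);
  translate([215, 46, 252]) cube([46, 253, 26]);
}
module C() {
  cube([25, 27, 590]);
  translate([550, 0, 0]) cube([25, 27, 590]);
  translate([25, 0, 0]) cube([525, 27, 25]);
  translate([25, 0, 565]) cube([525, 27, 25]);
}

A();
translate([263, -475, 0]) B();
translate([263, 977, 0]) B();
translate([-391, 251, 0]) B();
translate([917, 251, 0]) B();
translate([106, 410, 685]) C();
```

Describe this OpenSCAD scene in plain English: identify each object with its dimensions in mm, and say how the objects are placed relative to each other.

A is a table: top 787 mm (x) × 847 mm (y), 45 mm thick, upper face at z = 685 mm, on four 50×50 mm square legs, each inset 24 mm from the nearest pair of top edges, running from z = 0 to the bottom of the top. Four apron rails, 50 mm thick and 87 mm tall, run between adjacent legs with their top edges flush with the underside of the top and their outer faces flush with the legs' outer faces.

B is a four-legged stool. The seat is 261×345 mm, 41 mm thick, top at z = 415 mm. It stands on four square legs, each 46×46 mm in cross-section, from z = 0 to the seat underside, each flush with a corner of the seat. Four stretchers, 46 mm wide and 26 mm tall, connect adjacent legs with their undersides at z = 252 mm, each running between the inner faces of the legs it joins and aligned with the legs' outer faces on the other axis.

C is a rectangular picture frame lying in the x–z plane (depth along y). The opening is 525 mm wide (x) by 540 mm tall (z), surrounded by a border 25 mm wide on all four sides. The frame is 27 mm deep and is made of two full-height vertical stiles with two horizontal rails fitted between them.

Four stools sit around the table at the −y, +y, −x, +x sides. The picture frame is on top of the table, centred.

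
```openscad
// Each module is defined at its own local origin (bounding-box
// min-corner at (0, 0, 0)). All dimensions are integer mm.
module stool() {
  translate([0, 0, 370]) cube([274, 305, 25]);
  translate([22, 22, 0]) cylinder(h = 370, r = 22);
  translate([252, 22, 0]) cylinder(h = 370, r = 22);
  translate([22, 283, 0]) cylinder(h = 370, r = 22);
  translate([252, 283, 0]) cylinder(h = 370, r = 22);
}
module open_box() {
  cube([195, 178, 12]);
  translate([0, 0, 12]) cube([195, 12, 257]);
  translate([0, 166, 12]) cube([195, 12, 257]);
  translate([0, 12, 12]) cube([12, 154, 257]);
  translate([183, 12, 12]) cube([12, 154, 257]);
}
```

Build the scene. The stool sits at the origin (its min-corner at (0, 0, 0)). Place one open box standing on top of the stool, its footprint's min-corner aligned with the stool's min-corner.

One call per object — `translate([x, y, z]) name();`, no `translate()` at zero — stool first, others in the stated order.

stool();
translate([0, 0, 395]) open_box();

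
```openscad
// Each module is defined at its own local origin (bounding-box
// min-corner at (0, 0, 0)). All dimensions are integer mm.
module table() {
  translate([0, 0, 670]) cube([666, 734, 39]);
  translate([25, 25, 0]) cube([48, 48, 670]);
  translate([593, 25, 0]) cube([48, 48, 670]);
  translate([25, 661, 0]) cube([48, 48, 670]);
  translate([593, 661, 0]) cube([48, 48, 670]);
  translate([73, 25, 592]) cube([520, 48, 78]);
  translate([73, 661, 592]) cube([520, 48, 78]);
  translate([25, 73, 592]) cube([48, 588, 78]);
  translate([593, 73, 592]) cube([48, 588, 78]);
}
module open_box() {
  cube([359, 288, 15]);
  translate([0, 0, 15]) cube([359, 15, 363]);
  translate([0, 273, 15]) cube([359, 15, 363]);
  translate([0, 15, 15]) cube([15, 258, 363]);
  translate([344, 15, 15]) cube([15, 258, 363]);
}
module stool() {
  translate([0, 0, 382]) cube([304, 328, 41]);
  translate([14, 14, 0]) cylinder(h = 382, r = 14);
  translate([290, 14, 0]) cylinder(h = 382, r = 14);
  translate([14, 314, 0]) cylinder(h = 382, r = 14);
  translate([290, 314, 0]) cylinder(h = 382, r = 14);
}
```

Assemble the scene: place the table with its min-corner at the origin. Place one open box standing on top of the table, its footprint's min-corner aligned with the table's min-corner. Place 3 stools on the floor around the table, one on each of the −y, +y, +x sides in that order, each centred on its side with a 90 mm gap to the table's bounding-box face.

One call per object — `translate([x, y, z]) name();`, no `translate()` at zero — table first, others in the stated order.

table();
translate([0, 0, 709]) open_box();
translate([181, -418, 0]) stool();
translate([181, 824, 0]) stool();
translate([756, 203, 0]) stool();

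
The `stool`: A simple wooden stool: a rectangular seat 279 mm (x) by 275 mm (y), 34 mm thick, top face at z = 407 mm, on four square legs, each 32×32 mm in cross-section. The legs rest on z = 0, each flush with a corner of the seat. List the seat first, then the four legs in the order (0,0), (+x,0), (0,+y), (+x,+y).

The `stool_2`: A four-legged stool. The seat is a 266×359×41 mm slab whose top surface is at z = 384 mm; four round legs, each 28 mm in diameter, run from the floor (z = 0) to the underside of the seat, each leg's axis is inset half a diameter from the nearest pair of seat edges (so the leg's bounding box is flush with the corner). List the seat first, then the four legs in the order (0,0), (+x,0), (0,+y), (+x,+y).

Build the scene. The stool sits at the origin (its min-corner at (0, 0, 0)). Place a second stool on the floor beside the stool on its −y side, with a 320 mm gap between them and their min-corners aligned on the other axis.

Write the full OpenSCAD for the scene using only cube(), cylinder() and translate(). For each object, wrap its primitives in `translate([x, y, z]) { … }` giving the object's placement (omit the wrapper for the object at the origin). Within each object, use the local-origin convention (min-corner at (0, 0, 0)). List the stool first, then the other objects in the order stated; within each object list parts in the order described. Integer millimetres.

translate([0, 0, 373]) cube([279, 275, 34]);
cube([32, 32, 373]);
translate([247, 0, 0]) cube([32, 32, 373]);
translate([0, 243, 0]) cube([32, 32, 373]);
translate([247, 243, 0]) cube([32, 32, 373]);
translate([0, -679, 0]) {
  translate([0, 0, 343]) cube([266, 359, 41]);
  translate([14, 14, 0]) cylinder(h = 343, r = 14);
  translate([252, 14, 0]) cylinder(h = 343, r = 14);
  translate([14, 345, 0]) cylinder(h = 343, r = 14);
  translate([252, 345, 0]) cylinder(h = 343, r = 14);
}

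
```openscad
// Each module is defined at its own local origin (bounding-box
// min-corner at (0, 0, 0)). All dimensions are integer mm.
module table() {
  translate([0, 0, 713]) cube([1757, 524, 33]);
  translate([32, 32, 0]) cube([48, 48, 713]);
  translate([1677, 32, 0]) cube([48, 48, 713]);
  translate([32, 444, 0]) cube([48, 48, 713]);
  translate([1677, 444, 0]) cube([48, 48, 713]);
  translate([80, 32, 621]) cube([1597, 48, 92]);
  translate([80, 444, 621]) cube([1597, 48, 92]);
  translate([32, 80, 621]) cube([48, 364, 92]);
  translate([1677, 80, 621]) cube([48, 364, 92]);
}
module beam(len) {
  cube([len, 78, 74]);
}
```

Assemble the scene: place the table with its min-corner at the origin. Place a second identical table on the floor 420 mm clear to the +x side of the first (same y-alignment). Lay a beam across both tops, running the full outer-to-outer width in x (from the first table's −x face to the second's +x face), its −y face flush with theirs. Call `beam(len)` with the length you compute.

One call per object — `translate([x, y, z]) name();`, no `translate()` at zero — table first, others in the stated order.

table();
translate([2177, 0, 0]) table();
translate([0, 0, 746]) beam(3934);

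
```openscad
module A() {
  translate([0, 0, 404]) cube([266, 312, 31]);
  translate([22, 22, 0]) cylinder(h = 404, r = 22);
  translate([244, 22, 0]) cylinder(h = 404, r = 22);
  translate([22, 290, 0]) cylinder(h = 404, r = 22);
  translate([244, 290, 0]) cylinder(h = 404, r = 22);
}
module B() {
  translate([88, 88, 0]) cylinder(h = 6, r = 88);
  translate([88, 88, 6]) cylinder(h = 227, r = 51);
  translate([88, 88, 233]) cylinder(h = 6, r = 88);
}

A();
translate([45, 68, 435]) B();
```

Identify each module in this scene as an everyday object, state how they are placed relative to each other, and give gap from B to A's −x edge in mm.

The spool's min-x is at 45; the stool's min-x is 0; gap = 45 mm.

A is a stool. B is a spool. The spool is on top of the stool, centred. The gap from the spool to the stool's −x edge is 45 mm.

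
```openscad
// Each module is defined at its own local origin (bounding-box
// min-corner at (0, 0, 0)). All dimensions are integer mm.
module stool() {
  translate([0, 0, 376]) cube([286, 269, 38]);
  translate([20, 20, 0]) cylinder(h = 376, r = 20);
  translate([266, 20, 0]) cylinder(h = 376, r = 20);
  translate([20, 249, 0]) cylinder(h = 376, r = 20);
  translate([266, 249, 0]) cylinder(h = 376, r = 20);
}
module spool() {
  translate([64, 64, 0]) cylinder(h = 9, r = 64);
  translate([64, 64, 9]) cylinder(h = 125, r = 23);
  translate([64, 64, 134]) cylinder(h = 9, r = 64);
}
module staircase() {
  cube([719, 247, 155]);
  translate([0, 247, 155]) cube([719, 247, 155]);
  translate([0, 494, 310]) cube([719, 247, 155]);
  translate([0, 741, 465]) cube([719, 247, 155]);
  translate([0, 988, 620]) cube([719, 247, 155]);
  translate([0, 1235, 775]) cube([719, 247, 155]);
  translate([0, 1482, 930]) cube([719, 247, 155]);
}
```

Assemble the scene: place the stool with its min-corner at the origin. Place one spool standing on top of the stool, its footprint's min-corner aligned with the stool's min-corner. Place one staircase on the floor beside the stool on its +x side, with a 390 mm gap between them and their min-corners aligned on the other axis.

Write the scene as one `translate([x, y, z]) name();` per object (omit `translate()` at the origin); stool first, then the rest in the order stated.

stool();
translate([0, 0, 414]) spool();
translate([676, 0, 0]) staircase();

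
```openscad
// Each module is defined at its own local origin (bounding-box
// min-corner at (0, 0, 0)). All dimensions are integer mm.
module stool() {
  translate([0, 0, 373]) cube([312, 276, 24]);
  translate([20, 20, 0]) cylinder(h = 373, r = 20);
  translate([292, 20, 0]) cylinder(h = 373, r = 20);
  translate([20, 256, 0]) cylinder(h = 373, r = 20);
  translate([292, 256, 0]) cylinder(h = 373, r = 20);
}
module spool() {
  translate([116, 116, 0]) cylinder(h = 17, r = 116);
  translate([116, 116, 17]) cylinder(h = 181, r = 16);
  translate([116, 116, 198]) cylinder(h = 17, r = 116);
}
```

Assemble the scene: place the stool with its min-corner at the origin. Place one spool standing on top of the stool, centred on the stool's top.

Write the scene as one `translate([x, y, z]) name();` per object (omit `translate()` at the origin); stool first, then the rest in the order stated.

stool();
translate([40, 22, 397]) spool();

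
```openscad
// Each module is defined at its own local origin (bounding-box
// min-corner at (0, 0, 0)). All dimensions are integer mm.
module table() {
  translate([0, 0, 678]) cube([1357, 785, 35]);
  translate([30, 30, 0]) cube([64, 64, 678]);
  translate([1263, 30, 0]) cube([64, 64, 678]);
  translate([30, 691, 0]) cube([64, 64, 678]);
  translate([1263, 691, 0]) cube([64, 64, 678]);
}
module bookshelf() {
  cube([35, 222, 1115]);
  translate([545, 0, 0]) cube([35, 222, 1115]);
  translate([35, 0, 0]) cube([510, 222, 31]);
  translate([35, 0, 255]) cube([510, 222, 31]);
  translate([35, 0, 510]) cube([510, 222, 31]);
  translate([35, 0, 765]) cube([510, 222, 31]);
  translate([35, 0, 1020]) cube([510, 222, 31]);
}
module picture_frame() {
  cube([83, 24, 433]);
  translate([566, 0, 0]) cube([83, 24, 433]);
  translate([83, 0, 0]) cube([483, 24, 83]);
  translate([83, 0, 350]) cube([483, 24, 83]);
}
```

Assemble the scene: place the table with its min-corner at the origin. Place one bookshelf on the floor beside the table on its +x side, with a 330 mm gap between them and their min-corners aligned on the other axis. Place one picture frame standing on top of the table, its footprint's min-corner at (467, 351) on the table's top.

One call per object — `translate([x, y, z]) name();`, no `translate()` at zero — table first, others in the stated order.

table();
translate([1687, 0, 0]) bookshelf();
translate([467, 351, 713]) picture_frame();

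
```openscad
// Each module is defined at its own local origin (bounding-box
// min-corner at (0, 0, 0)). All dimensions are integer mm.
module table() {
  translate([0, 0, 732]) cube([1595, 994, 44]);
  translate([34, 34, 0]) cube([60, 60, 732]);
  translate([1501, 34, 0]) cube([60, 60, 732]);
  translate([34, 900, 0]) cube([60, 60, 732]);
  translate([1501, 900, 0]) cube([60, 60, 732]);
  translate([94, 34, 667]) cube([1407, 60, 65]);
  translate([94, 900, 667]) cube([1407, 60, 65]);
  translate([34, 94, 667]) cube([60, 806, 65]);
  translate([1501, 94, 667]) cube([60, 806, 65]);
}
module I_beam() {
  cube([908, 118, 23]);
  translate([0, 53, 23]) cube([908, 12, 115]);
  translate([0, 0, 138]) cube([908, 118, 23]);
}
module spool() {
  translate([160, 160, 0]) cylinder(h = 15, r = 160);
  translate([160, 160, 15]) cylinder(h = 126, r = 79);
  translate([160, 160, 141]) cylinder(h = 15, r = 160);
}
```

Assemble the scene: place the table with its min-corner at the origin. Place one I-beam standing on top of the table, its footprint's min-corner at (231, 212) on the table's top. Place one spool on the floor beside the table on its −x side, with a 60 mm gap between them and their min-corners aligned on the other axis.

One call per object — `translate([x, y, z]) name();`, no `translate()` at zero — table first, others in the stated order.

table();
translate([231, 212, 776]) I_beam();
translate([-380, 0, 0]) spool();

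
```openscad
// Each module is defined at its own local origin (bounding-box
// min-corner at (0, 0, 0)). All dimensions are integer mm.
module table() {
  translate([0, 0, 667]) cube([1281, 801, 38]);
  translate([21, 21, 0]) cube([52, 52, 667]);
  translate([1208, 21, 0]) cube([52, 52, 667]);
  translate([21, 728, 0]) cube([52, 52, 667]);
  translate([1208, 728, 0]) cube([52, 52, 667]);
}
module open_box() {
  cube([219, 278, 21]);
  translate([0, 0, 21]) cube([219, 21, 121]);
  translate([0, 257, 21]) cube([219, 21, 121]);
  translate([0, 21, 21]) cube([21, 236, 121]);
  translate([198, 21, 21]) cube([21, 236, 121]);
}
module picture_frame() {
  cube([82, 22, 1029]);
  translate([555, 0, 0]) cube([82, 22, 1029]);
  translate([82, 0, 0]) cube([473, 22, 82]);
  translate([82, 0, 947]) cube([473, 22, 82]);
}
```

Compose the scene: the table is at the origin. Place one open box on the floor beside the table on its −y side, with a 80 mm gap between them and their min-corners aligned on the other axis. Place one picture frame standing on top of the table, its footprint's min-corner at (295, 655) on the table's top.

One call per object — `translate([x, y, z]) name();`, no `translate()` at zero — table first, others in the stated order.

table();
translate([0, -358, 0]) open_box();
translate([295, 655, 705]) picture_frame();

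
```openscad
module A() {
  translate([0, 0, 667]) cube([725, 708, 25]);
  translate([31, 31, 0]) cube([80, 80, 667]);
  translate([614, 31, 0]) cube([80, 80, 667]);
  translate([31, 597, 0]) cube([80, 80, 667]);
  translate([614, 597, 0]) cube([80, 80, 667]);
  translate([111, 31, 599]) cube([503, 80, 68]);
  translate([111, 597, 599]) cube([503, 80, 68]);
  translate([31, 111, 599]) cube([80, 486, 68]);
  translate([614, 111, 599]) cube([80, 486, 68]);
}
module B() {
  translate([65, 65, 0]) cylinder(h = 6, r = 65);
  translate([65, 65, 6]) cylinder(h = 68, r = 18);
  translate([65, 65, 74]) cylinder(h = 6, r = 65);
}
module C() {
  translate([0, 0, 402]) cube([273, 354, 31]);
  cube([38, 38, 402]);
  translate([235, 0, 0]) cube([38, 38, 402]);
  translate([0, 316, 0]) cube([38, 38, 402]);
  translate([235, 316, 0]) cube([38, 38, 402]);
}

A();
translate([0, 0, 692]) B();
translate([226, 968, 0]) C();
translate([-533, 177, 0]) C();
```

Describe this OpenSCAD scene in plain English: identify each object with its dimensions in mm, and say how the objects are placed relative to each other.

A is a table: top 725 mm (x) × 708 mm (y), 25 mm thick, upper face at z = 692 mm, on four 80×80 mm square legs, each inset 31 mm from the nearest pair of top edges, running from z = 0 to the bottom of the top. Four apron rails, 80 mm thick and 68 mm tall, run between adjacent legs with their top edges flush with the underside of the top and their outer faces flush with the legs' outer faces.

B is a spool: two coaxial disc flanges of radius 65 mm and thickness 6 mm, joined by a core cylinder of radius 18 mm and height 68 mm. The lower flange rests on z = 0 and the three cylinders share a vertical axis.

C is a simple wooden stool: a rectangular seat 273 mm (x) by 354 mm (y), 31 mm thick, top face at z = 433 mm, on four square legs, each 38×38 mm in cross-section. The legs rest on z = 0, each flush with a corner of the seat.

The spool is on top of the table. Two stools sit around the table at the +y, −x sides.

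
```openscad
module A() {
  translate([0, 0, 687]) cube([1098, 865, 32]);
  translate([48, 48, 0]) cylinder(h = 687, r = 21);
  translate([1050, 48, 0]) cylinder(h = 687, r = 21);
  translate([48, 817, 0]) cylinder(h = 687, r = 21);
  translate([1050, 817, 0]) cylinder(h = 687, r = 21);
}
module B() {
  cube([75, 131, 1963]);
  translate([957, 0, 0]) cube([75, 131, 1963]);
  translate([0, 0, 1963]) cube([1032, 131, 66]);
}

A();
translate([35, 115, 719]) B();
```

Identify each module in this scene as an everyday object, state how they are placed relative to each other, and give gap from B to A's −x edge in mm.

A is a table. B is a door frame. The door frame is on top of the table. The gap from the door frame to the table's −x edge is 35 mm.

The door frame's min-x is at 35; the table's min-x is 0; gap = 35 mm.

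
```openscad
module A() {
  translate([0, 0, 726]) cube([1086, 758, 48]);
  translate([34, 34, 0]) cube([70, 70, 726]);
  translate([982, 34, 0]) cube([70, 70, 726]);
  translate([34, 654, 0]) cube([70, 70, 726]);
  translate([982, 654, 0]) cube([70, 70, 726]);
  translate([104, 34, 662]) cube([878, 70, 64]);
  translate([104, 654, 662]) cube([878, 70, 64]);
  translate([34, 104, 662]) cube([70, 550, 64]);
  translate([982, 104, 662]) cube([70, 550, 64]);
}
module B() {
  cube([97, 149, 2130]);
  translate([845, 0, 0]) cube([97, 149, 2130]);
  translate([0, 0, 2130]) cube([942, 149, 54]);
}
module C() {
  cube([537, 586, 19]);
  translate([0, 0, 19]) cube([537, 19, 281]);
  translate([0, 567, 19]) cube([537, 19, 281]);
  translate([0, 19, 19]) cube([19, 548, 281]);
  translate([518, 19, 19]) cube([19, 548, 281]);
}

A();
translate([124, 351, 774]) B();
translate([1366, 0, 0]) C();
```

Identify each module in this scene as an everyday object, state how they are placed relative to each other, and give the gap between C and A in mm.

The open box's nearest face is 280 mm from the table's +x face.

A is a table. B is a door frame. C is an open box. The door frame is on top of the table. The open box is on the floor beside the table on its +x side. The gap between the open box and the table is 280 mm.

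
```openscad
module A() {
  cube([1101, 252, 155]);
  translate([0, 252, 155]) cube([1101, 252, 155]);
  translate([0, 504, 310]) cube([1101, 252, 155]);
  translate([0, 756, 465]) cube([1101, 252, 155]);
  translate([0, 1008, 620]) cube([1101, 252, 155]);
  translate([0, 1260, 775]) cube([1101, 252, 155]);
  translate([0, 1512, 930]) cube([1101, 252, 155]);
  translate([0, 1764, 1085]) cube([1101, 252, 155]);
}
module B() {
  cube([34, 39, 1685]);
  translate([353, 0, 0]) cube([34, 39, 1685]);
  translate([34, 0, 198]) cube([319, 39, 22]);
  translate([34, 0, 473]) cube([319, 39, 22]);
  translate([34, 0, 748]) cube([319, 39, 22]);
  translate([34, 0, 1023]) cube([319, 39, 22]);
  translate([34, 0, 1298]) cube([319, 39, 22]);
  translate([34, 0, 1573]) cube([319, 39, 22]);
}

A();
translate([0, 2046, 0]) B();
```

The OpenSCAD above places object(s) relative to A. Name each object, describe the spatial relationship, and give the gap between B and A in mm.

The ladder's nearest face is 30 mm from the staircase's +y face.

A is a staircase. B is a ladder. The ladder is on the floor beside the staircase on its +y side. The gap between the ladder and the staircase is 30 mm.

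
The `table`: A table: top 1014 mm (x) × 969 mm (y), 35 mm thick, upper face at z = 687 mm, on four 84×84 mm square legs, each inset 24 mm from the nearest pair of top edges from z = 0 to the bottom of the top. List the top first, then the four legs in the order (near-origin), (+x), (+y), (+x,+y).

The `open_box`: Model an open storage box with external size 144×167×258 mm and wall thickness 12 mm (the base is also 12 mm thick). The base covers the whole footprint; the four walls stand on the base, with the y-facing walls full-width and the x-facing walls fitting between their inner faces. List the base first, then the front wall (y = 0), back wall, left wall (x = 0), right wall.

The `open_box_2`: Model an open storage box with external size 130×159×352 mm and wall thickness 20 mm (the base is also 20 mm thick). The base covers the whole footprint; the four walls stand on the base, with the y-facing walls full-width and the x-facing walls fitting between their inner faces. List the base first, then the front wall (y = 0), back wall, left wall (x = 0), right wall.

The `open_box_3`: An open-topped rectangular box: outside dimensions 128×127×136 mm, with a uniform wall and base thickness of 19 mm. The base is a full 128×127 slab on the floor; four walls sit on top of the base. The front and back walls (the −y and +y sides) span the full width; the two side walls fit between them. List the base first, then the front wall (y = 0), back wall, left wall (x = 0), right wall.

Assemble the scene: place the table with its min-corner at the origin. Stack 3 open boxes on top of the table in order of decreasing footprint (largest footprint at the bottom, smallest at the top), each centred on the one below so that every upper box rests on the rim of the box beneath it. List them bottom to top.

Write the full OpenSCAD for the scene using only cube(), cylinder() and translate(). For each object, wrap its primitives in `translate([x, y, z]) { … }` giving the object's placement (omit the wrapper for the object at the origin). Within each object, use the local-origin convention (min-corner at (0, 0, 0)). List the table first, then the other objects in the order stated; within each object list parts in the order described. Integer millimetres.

translate([0, 0, 652]) cube([1014, 969, 35]);
translate([24, 24, 0]) cube([84, 84, 652]);
translate([906, 24, 0]) cube([84, 84, 652]);
translate([24, 861, 0]) cube([84, 84, 652]);
translate([906, 861, 0]) cube([84, 84, 652]);
translate([435, 401, 687]) {
  cube([144, 167, 12]);
  translate([0, 0, 12]) cube([144, 12, 246]);
  translate([0, 155, 12]) cube([144, 12, 246]);
  translate([0, 12, 12]) cube([12, 143, 246]);
  translate([132, 12, 12]) cube([12, 143, 246]);
}
translate([442, 405, 945]) {
  cube([130, 159, 20]);
  translate([0, 0, 20]) cube([130, 20, 332]);
  translate([0, 139, 20]) cube([130, 20, 332]);
  translate([0, 20, 20]) cube([20, 119, 332]);
  translate([110, 20, 20]) cube([20, 119, 332]);
}
translate([443, 421, 1297]) {
  cube([128, 127, 19]);
  translate([0, 0, 19]) cube([128, 19, 117]);
  translate([0, 108, 19]) cube([128, 19, 117]);
  translate([0, 19, 19]) cube([19, 89, 117]);
  translate([109, 19, 19]) cube([19, 89, 117]);
}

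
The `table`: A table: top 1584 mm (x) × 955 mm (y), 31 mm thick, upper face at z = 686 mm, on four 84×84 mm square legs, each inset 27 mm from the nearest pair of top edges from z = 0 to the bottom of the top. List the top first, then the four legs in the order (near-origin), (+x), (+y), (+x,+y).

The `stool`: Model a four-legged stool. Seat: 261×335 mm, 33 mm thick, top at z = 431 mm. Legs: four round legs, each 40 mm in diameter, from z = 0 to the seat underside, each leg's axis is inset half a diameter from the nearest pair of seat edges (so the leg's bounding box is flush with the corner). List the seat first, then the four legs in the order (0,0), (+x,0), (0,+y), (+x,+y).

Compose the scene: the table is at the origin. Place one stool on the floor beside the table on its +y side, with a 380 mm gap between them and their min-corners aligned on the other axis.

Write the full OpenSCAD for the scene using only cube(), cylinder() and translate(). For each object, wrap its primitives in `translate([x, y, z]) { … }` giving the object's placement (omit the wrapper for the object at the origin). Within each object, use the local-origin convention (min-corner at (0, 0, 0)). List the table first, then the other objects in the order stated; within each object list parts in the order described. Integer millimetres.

translate([0, 0, 655]) cube([1584, 955, 31]);
translate([27, 27, 0]) cube([84, 84, 655]);
translate([1473, 27, 0]) cube([84, 84, 655]);
translate([27, 844, 0]) cube([84, 84, 655]);
translate([1473, 844, 0]) cube([84, 84, 655]);
translate([0, 1335, 0]) {
  translate([0, 0, 398]) cube([261, 335, 33]);
  translate([20, 20, 0]) cylinder(h = 398, r = 20);
  translate([241, 20, 0]) cylinder(h = 398, r = 20);
  translate([20, 315, 0]) cylinder(h = 398, r = 20);
  translate([241, 315, 0]) cylinder(h = 398, r = 20);
}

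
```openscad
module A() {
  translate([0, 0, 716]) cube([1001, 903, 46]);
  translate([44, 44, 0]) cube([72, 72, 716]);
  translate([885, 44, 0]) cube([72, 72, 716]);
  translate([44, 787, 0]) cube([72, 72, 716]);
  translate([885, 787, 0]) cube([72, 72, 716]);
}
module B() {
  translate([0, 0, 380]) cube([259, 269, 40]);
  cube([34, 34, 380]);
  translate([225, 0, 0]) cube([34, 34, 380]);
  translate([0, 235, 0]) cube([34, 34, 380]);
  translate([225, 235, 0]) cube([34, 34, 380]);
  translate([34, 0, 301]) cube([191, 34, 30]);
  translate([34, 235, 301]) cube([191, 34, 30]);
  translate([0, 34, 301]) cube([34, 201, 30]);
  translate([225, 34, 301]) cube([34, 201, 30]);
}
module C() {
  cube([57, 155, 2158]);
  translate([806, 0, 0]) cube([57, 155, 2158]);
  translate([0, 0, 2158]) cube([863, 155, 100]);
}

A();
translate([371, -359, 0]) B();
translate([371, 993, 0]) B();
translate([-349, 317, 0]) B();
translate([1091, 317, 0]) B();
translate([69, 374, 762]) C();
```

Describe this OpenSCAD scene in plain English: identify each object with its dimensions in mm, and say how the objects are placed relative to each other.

A is a table: top 1001 mm (x) × 903 mm (y), 46 mm thick, upper face at z = 762 mm, on four 72×72 mm square legs, each inset 44 mm from the nearest pair of top edges, running from z = 0 to the bottom of the top.

B is a four-legged stool. The seat is 259×269 mm, 40 mm thick, top at z = 420 mm. It stands on four square legs, each 34×34 mm in cross-section, from z = 0 to the seat underside, each flush with a corner of the seat. Four stretchers, 34 mm wide and 30 mm tall, connect adjacent legs with their undersides at z = 301 mm, each running between the inner faces of the legs it joins and aligned with the legs' outer faces on the other axis.

C is a door frame. The clear opening is 749 mm wide and 2158 mm high. Two 57 mm wide jambs, 155 mm deep, stand either side of the opening from the floor to the top of the opening. A 100 mm thick head sits across the top of both jambs, spanning the full outside width of the frame.

Four stools sit around the table at the −y, +y, −x, +x sides. The door frame is on top of the table, centred.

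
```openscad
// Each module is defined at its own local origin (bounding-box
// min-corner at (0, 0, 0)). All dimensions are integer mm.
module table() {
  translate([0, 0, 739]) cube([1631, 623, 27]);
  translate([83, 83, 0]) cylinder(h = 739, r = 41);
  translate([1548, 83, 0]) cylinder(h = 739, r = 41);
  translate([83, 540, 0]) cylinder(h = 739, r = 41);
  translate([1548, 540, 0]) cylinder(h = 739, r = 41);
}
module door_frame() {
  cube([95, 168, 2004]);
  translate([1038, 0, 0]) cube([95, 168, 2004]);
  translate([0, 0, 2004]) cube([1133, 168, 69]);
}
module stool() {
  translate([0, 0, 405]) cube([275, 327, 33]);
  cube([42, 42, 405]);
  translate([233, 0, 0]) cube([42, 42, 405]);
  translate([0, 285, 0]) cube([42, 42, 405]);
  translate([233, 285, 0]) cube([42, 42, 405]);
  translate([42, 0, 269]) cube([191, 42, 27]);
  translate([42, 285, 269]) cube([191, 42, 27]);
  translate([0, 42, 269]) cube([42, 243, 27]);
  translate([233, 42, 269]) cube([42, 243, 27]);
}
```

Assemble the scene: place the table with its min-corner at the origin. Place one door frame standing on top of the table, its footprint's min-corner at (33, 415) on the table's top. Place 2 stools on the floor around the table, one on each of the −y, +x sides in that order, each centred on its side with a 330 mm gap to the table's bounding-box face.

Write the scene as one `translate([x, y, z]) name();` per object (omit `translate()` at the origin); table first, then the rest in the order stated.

table();
translate([33, 415, 766]) door_frame();
translate([678, -657, 0]) stool();
translate([1961, 148, 0]) stool();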